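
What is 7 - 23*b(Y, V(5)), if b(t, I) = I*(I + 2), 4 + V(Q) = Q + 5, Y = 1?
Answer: -1097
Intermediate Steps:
V(Q) = 1 + Q (V(Q) = -4 + (Q + 5) = -4 + (5 + Q) = 1 + Q)
b(t, I) = I*(2 + I)
7 - 23*b(Y, V(5)) = 7 - 23*(1 + 5)*(2 + (1 + 5)) = 7 - 138*(2 + 6) = 7 - 138*8 = 7 - 23*48 = 7 - 1104 = -1097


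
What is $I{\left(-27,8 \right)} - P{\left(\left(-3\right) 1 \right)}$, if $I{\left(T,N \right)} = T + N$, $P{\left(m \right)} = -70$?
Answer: $51$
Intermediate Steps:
$I{\left(T,N \right)} = N + T$
$I{\left(-27,8 \right)} - P{\left(\left(-3\right) 1 \right)} = \left(8 - 27\right) - -70 = -19 + 70 = 51$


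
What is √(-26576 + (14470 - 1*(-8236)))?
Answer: 3*I*√430 ≈ 62.209*I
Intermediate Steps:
√(-26576 + (14470 - 1*(-8236))) = √(-26576 + (14470 + 8236)) = √(-26576 + 22706) = √(-3870) = 3*I*√430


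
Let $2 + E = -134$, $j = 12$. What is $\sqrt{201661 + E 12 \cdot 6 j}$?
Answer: $\sqrt{84157} \approx 290.1$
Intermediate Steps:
$E = -136$ ($E = -2 - 134 = -136$)
$\sqrt{201661 + E 12 \cdot 6 j} = \sqrt{201661 - 136 \cdot 12 \cdot 6 \cdot 12} = \sqrt{201661 - 136 \cdot 72 \cdot 12} = \sqrt{201661 - 117504} = \sqrt{84157}$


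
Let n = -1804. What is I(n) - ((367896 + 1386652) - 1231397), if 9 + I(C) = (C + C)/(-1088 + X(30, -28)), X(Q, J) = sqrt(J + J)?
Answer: -77414110312/147975 + 902*I*sqrt(14)/147975 ≈ -5.2316e+5 + 0.022808*I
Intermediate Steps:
X(Q, J) = sqrt(2)*sqrt(J) (X(Q, J) = sqrt(2*J) = sqrt(2)*sqrt(J))
I(C) = -9 + 2*C/(-1088 + 2*I*sqrt(14)) (I(C) = -9 + (C + C)/(-1088 + sqrt(2)*sqrt(-28)) = -9 + (2*C)/(-1088 + sqrt(2)*(2*I*sqrt(7))) = -9 + (2*C)/(-1088 + 2*I*sqrt(14)) = -9 + 2*C/(-1088 + 2*I*sqrt(14)))
I(n) - ((367896 + 1386652) - 1231397) = (-9 - 272/147975*(-1804) - 1/295950*I*(-1804)*sqrt(14)) - ((367896 + 1386652) - 1231397) = (-9 + 490688/147975 + 902*I*sqrt(14)/147975) - (1754548 - 1231397) = (-841087/147975 + 902*I*sqrt(14)/147975) - 1*523151 = (-841087/147975 + 902*I*sqrt(14)/147975) - 523151 = -77414110312/147975 + 902*I*sqrt(14)/147975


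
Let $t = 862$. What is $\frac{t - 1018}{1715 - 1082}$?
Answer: $- \frac{52}{211} \approx -0.24645$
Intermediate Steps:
$\frac{t - 1018}{1715 - 1082} = \frac{862 - 1018}{1715 - 1082} = - \frac{156}{633} = \left(-156\right) \frac{1}{633} = - \frac{52}{211}$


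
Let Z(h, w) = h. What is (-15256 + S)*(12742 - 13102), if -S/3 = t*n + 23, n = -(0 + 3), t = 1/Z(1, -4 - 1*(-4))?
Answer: 5513760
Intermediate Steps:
t = 1 (t = 1/1 = 1)
n = -3 (n = -1*3 = -3)
S = -60 (S = -3*(1*(-3) + 23) = -3*(-3 + 23) = -3*20 = -60)
(-15256 + S)*(12742 - 13102) = (-15256 - 60)*(12742 - 13102) = -15316*(-360) = 5513760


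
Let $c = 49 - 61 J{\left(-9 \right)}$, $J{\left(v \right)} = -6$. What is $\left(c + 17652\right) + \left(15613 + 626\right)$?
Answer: $34306$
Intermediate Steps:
$c = 415$ ($c = 49 - -366 = 49 + 366 = 415$)
$\left(c + 17652\right) + \left(15613 + 626\right) = \left(415 + 17652\right) + \left(15613 + 626\right) = 18067 + 16239 = 34306$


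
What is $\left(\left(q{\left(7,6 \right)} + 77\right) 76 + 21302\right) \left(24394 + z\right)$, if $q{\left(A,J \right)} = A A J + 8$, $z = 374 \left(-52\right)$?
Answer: $247824276$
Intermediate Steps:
$z = -19448$
$q{\left(A,J \right)} = 8 + J A^{2}$ ($q{\left(A,J \right)} = A^{2} J + 8 = J A^{2} + 8 = 8 + J A^{2}$)
$\left(\left(q{\left(7,6 \right)} + 77\right) 76 + 21302\right) \left(24394 + z\right) = \left(\left(\left(8 + 6 \cdot 7^{2}\right) + 77\right) 76 + 21302\right) \left(24394 - 19448\right) = \left(\left(\left(8 + 6 \cdot 49\right) + 77\right) 76 + 21302\right) 4946 = \left(\left(\left(8 + 294\right) + 77\right) 76 + 21302\right) 4946 = \left(\left(302 + 77\right) 76 + 21302\right) 4946 = \left(379 \cdot 76 + 21302\right) 4946 = \left(28804 + 21302\right) 4946 = 50106 \cdot 4946 = 247824276$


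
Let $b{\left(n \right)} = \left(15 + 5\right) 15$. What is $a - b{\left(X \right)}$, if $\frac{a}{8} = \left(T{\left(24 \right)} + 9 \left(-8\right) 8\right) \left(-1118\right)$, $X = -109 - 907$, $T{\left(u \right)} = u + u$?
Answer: $4722132$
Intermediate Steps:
$T{\left(u \right)} = 2 u$
$X = -1016$
$b{\left(n \right)} = 300$ ($b{\left(n \right)} = 20 \cdot 15 = 300$)
$a = 4722432$ ($a = 8 \left(2 \cdot 24 + 9 \left(-8\right) 8\right) \left(-1118\right) = 8 \left(48 - 576\right) \left(-1118\right) = 8 \left(\left(-528\right) \left(-1118\right)\right) = 8 \cdot 590304 = 4722432$)
$a - b{\left(X \right)} = 4722432 - 300 = 4722132$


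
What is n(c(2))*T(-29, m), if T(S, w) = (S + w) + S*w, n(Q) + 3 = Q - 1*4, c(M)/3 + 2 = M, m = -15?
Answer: -2737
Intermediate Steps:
c(M) = -6 + 3*M
n(Q) = -7 + Q (n(Q) = -3 + (Q - 1*4) = -3 + (Q - 4) = -3 + (-4 + Q) = -7 + Q)
T(S, w) = S + w + S*w
n(c(2))*T(-29, m) = (-7 + (-6 + 3*2))*(-29 - 15 - 29*(-15)) = (-7 + (-6 + 6))*(-29 - 15 + 435) = (-7 + 0)*391 = -7*391 = -2737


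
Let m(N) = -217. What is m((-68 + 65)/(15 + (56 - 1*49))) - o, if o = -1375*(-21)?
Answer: -29092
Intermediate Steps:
o = 28875
m((-68 + 65)/(15 + (56 - 1*49))) - o = -217 - 1*28875 = -217 - 28875 = -29092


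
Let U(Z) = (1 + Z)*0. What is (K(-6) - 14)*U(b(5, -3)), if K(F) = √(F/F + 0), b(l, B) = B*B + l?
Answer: 0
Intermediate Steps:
b(l, B) = l + B² (b(l, B) = B² + l = l + B²)
K(F) = 1 (K(F) = √(1 + 0) = √1 = 1)
U(Z) = 0
(K(-6) - 14)*U(b(5, -3)) = (1 - 14)*0 = -13*0 = 0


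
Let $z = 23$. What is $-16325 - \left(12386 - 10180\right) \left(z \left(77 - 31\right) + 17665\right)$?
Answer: $-41319263$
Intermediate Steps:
$-16325 - \left(12386 - 10180\right) \left(z \left(77 - 31\right) + 17665\right) = -16325 - \left(12386 - 10180\right) \left(23 \left(77 - 31\right) + 17665\right) = -16325 - 2206 \left(23 \cdot 46 + 17665\right) = -16325 - 2206 \left(1058 + 17665\right) = -16325 - 2206 \cdot 18723 = -16325 - 41302938 = -41319263$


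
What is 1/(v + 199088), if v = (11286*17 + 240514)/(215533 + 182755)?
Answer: 49786/9911849215 ≈ 5.0229e-6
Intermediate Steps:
v = 54047/49786 (v = (191862 + 240514)/398288 = 432376*(1/398288) = 54047/49786 ≈ 1.0856)
1/(v + 199088) = 1/(54047/49786 + 199088) = 1/(9911849215/49786) = 49786/9911849215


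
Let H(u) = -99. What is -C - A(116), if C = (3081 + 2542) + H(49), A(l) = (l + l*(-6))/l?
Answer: -5519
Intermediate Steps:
A(l) = -5 (A(l) = (l - 6*l)/l = (-5*l)/l = -5)
C = 5524 (C = (3081 + 2542) - 99 = 5623 - 99 = 5524)
-C - A(116) = -1*5524 - 1*(-5) = -5524 + 5 = -5519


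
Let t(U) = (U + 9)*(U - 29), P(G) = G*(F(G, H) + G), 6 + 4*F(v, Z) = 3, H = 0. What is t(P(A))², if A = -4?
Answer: 78400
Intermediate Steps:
F(v, Z) = -¾ (F(v, Z) = -3/2 + (¼)*3 = -3/2 + ¾ = -¾)
P(G) = G*(-¾ + G)
t(U) = (-29 + U)*(9 + U) (t(U) = (9 + U)*(-29 + U) = (-29 + U)*(9 + U))
t(P(A))² = (-261 + ((¼)*(-4)*(-3 + 4*(-4)))² - 5*(-4)*(-3 + 4*(-4)))² = (-261 + ((¼)*(-4)*(-3 - 16))² - 5*(-4)*(-3 - 16))² = (-261 + ((¼)*(-4)*(-19))² - 5*(-4)*(-19))² = (-261 + 19² - 20*19)² = (-261 + 361 - 380)² = (-280)² = 78400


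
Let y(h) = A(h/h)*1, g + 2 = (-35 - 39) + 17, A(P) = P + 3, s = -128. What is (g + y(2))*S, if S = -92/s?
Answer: -1265/32 ≈ -39.531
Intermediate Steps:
S = 23/32 (S = -92/(-128) = -92*(-1/128) = 23/32 ≈ 0.71875)
A(P) = 3 + P
g = -59 (g = -2 + ((-35 - 39) + 17) = -2 + (-74 + 17) = -2 - 57 = -59)
y(h) = 4 (y(h) = (3 + h/h)*1 = (3 + 1)*1 = 4*1 = 4)
(g + y(2))*S = (-59 + 4)*(23/32) = -55*23/32 = -1265/32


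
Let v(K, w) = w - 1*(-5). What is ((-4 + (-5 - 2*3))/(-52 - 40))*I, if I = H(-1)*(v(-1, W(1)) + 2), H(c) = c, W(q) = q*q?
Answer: -30/23 ≈ -1.3043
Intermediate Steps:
W(q) = q**2
v(K, w) = 5 + w (v(K, w) = w + 5 = 5 + w)
I = -8 (I = -((5 + 1**2) + 2) = -((5 + 1) + 2) = -(6 + 2) = -1*8 = -8)
((-4 + (-5 - 2*3))/(-52 - 40))*I = ((-4 + (-5 - 2*3))/(-52 - 40))*(-8) = ((-4 + (-5 - 6))/(-92))*(-8) = ((-4 - 11)*(-1/92))*(-8) = -15*(-1/92)*(-8) = (15/92)*(-8) = -30/23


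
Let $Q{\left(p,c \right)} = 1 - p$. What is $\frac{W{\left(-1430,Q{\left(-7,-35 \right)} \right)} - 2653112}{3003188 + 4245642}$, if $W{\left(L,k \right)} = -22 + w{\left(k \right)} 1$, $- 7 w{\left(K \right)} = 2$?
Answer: $- \frac{1857194}{5074181} \approx -0.36601$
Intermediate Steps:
$w{\left(K \right)} = - \frac{2}{7}$ ($w{\left(K \right)} = \left(- \frac{1}{7}\right) 2 = - \frac{2}{7}$)
$W{\left(L,k \right)} = - \frac{156}{7}$ ($W{\left(L,k \right)} = -22 - \frac{2}{7} = - \frac{156}{7}$)
$\frac{W{\left(-1430,Q{\left(-7,-35 \right)} \right)} - 2653112}{3003188 + 4245642} = \frac{- \frac{156}{7} - 2653112}{3003188 + 4245642} = - \frac{18571940}{7 \cdot 7248830} = \left(- \frac{18571940}{7}\right) \frac{1}{7248830} = - \frac{1857194}{5074181}$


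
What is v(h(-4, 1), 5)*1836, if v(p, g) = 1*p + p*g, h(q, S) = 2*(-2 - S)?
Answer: -66096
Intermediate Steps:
h(q, S) = -4 - 2*S
v(p, g) = p + g*p
v(h(-4, 1), 5)*1836 = ((-4 - 2*1)*(1 + 5))*1836 = ((-4 - 2)*6)*1836 = -6*6*1836 = -36*1836 = -66096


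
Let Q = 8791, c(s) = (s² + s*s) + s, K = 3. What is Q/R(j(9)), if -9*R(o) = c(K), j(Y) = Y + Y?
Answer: -26373/7 ≈ -3767.6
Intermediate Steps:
c(s) = s + 2*s² (c(s) = (s² + s²) + s = 2*s² + s = s + 2*s²)
j(Y) = 2*Y
R(o) = -7/3 (R(o) = -(1 + 2*3)/3 = -(1 + 6)/3 = -7/3)
Q/R(j(9)) = 8791/(-7/3) = 8791*(-3/7) = -26373/7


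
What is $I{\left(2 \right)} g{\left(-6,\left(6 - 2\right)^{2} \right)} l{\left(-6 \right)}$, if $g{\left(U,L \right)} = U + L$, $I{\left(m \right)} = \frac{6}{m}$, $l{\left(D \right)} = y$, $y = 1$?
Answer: $30$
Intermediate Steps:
$l{\left(D \right)} = 1$
$g{\left(U,L \right)} = L + U$
$I{\left(2 \right)} g{\left(-6,\left(6 - 2\right)^{2} \right)} l{\left(-6 \right)} = \frac{6}{2} \left(\left(6 - 2\right)^{2} - 6\right) 1 = 6 \cdot \frac{1}{2} \left(4^{2} - 6\right) 1 = 3 \left(16 - 6\right) 1 = 3 \cdot 10 \cdot 1 = 30 \cdot 1 = 30$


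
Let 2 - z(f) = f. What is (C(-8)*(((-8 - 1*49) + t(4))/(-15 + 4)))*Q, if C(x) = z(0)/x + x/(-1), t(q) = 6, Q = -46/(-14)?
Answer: 36363/308 ≈ 118.06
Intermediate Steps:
Q = 23/7 (Q = -46*(-1/14) = 23/7 ≈ 3.2857)
z(f) = 2 - f
C(x) = -x + 2/x (C(x) = (2 - 1*0)/x + x/(-1) = (2 + 0)/x + x*(-1) = 2/x - x = -x + 2/x)
(C(-8)*(((-8 - 1*49) + t(4))/(-15 + 4)))*Q = ((-1*(-8) + 2/(-8))*(((-8 - 1*49) + 6)/(-15 + 4)))*(23/7) = ((8 + 2*(-⅛))*(((-8 - 49) + 6)/(-11)))*(23/7) = ((8 - ¼)*((-57 + 6)*(-1/11)))*(23/7) = (31*(-51*(-1/11))/4)*(23/7) = ((31/4)*(51/11))*(23/7) = (1581/44)*(23/7) = 36363/308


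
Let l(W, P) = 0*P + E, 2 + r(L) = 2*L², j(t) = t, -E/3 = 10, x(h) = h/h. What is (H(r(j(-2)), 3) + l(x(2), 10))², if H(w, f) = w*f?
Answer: 144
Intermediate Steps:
x(h) = 1
E = -30 (E = -3*10 = -30)
r(L) = -2 + 2*L²
l(W, P) = -30 (l(W, P) = 0*P - 30 = 0 - 30 = -30)
H(w, f) = f*w
(H(r(j(-2)), 3) + l(x(2), 10))² = (3*(-2 + 2*(-2)²) - 30)² = (3*(-2 + 2*4) - 30)² = (3*(-2 + 8) - 30)² = (3*6 - 30)² = (18 - 30)² = (-12)² = 144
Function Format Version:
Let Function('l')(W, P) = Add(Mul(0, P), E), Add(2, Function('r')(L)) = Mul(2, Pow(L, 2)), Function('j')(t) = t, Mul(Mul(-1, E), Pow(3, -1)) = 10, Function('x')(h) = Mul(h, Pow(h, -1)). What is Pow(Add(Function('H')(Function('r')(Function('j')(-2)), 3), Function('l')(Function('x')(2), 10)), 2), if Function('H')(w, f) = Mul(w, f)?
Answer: 144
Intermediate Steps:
Function('x')(h) = 1
E = -30 (E = Mul(-3, 10) = -30)
Function('r')(L) = Add(-2, Mul(2, Pow(L, 2)))
Function('l')(W, P) = -30 (Function('l')(W, P) = Add(Mul(0, P), -30) = Add(0, -30) = -30)
Function('H')(w, f) = Mul(f, w)
Pow(Add(Function('H')(Function('r')(Function('j')(-2)), 3), Function('l')(Function('x')(2), 10)), 2) = Pow(Add(Mul(3, Add(-2, Mul(2, Pow(-2, 2)))), -30), 2) = Pow(Add(Mul(3, Add(-2, Mul(2, 4))), -30), 2) = Pow(Add(Mul(3, Add(-2, 8)), -30), 2) = Pow(Add(Mul(3, 6), -30), 2) = Pow(Add(18, -30), 2) = Pow(-12, 2) = 144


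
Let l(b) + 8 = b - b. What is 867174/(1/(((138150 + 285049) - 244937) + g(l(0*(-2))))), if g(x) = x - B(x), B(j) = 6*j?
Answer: 154618858548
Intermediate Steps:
l(b) = -8 (l(b) = -8 + (b - b) = -8 + 0 = -8)
g(x) = -5*x (g(x) = x - 6*x = -5*x)
867174/(1/(((138150 + 285049) - 244937) + g(l(0*(-2))))) = 867174/(1/(((138150 + 285049) - 244937) - 5*(-8))) = 867174/(1/((423199 - 244937) + 40)) = 867174/(1/(178262 + 40)) = 867174/(1/178302) = 867174*178302 = 154618858548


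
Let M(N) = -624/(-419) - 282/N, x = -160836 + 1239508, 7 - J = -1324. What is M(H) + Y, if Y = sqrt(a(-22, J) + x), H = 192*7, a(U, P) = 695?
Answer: 120083/93856 + sqrt(1079367) ≈ 1040.2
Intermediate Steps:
J = 1331 (J = 7 - 1*(-1324) = 7 + 1324 = 1331)
x = 1078672
H = 1344
Y = sqrt(1079367) (Y = sqrt(695 + 1078672) = sqrt(1079367) ≈ 1038.9)
M(N) = 624/419 - 282/N (M(N) = -624*(-1/419) - 282/N = 624/419 - 282/N)
M(H) + Y = (624/419 - 282/1344) + sqrt(1079367) = (624/419 - 282*1/1344) + sqrt(1079367) = (624/419 - 47/224) + sqrt(1079367) = 120083/93856 + sqrt(1079367)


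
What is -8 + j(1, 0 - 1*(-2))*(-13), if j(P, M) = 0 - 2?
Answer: 18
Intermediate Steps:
j(P, M) = -2
-8 + j(1, 0 - 1*(-2))*(-13) = -8 - 2*(-13) = -8 + 26 = 18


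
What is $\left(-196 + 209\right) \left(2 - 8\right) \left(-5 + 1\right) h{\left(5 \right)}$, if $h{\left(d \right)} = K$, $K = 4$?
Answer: $1248$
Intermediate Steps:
$h{\left(d \right)} = 4$
$\left(-196 + 209\right) \left(2 - 8\right) \left(-5 + 1\right) h{\left(5 \right)} = \left(-196 + 209\right) \left(2 - 8\right) \left(-5 + 1\right) 4 = 13 \left(-6\right) \left(-4\right) 4 = 13 \cdot 24 \cdot 4 = 13 \cdot 96 = 1248$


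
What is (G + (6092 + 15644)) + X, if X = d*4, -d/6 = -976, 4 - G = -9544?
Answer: 54708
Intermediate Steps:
G = 9548 (G = 4 - 1*(-9544) = 4 + 9544 = 9548)
d = 5856 (d = -6*(-976) = 5856)
X = 23424 (X = 5856*4 = 23424)
(G + (6092 + 15644)) + X = (9548 + (6092 + 15644)) + 23424 = (9548 + 21736) + 23424 = 31284 + 23424 = 54708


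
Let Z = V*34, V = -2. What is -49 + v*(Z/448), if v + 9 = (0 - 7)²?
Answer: -771/14 ≈ -55.071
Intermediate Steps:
Z = -68 (Z = -2*34 = -68)
v = 40 (v = -9 + (0 - 7)² = -9 + (-7)² = -9 + 49 = 40)
-49 + v*(Z/448) = -49 + 40*(-68/448) = -49 + 40*(-68*1/448) = -49 + 40*(-17/112) = -49 - 85/14 = -771/14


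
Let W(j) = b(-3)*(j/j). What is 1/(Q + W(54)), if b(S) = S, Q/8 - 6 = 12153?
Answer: 1/97269 ≈ 1.0281e-5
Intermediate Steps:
Q = 97272 (Q = 48 + 8*12153 = 48 + 97224 = 97272)
W(j) = -3 (W(j) = -3*j/j = -3*1 = -3)
1/(Q + W(54)) = 1/(97272 - 3) = 1/97269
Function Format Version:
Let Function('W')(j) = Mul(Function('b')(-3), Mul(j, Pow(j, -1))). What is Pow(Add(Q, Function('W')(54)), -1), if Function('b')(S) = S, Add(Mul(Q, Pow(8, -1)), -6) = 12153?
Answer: Rational(1, 97269) ≈ 1.0281e-5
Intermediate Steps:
Q = 97272 (Q = Add(48, Mul(8, 12153)) = Add(48, 97224) = 97272)
Function('W')(j) = -3 (Function('W')(j) = Mul(-3, Mul(j, Pow(j, -1))) = Mul(-3, 1) = -3)
Pow(Add(Q, Function('W')(54)), -1) = Pow(Add(97272, -3), -1) = Pow(97269, -1) = Rational(1, 97269)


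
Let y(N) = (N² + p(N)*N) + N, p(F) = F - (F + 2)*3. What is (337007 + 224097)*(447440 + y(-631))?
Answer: 29420927136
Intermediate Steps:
p(F) = -6 - 2*F (p(F) = F - (2 + F)*3 = F - (6 + 3*F) = F + (-6 - 3*F) = -6 - 2*F)
y(N) = N + N² + N*(-6 - 2*N) (y(N) = (N² + (-6 - 2*N)*N) + N = (N² + N*(-6 - 2*N)) + N = N + N² + N*(-6 - 2*N))
(337007 + 224097)*(447440 + y(-631)) = (337007 + 224097)*(447440 - 631*(-5 - 1*(-631))) = 561104*(447440 - 631*(-5 + 631)) = 561104*(447440 - 631*626) = 561104*(447440 - 395006) = 561104*52434 = 29420927136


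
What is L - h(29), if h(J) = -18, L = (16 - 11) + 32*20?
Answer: 663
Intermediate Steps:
L = 645 (L = 5 + 640 = 645)
L - h(29) = 645 - 1*(-18) = 645 + 18 = 663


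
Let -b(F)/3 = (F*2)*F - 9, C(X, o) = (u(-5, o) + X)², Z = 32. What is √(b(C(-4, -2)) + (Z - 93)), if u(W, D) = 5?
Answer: 2*I*√10 ≈ 6.3246*I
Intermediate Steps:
C(X, o) = (5 + X)²
b(F) = 27 - 6*F² (b(F) = -3*((F*2)*F - 9) = -3*((2*F)*F - 9) = -3*(2*F² - 9) = -3*(-9 + 2*F²) = 27 - 6*F²)
√(b(C(-4, -2)) + (Z - 93)) = √((27 - 6*(5 - 4)⁴) + (32 - 93)) = √((27 - 6*(1²)²) - 61) = √((27 - 6*1²) - 61) = √((27 - 6*1) - 61) = √((27 - 6) - 61) = √(21 - 61) = √(-40) = 2*I*√10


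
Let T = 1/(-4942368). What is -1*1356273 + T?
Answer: -6703200274465/4942368 ≈ -1.3563e+6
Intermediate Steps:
T = -1/4942368 ≈ -2.0233e-7
-1*1356273 + T = -1*1356273 - 1/4942368 = -1356273 - 1/4942368 = -6703200274465/4942368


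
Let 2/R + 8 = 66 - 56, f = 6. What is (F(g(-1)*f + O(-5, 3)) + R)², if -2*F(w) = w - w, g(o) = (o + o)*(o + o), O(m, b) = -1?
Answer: 1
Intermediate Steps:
g(o) = 4*o² (g(o) = (2*o)*(2*o) = 4*o²)
F(w) = 0 (F(w) = -(w - w)/2 = -½*0 = 0)
R = 1 (R = 2/(-8 + (66 - 56)) = 2/(-8 + 10) = 2/2 = 2*(½) = 1)
(F(g(-1)*f + O(-5, 3)) + R)² = (0 + 1)² = 1² = 1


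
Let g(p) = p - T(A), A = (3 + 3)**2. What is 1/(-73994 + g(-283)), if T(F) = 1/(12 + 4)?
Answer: -16/1188433 ≈ -1.3463e-5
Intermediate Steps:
A = 36 (A = 6**2 = 36)
T(F) = 1/16
g(p) = -1/16 + p (g(p) = p - 1*1/16 = p - 1/16 = -1/16 + p)
1/(-73994 + g(-283)) = 1/(-73994 + (-1/16 - 283)) = 1/(-73994 - 4529/16) = 1/(-1188433/16) = -16/1188433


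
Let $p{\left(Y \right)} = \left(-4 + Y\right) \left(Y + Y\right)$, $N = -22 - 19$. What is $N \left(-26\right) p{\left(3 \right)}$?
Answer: $-6396$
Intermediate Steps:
$N = -41$
$p{\left(Y \right)} = 2 Y \left(-4 + Y\right)$ ($p{\left(Y \right)} = \left(-4 + Y\right) 2 Y = 2 Y \left(-4 + Y\right)$)
$N \left(-26\right) p{\left(3 \right)} = \left(-41\right) \left(-26\right) 2 \cdot 3 \left(-4 + 3\right) = 1066 \cdot 2 \cdot 3 \left(-1\right) = 1066 \left(-6\right) = -6396$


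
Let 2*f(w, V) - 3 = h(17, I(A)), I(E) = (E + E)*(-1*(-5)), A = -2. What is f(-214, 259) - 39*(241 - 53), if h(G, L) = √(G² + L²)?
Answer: -14661/2 + √689/2 ≈ -7317.4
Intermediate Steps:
I(E) = 10*E (I(E) = (2*E)*5 = 10*E)
f(w, V) = 3/2 + √689/2 (f(w, V) = 3/2 + √(17² + (10*(-2))²)/2 = 3/2 + √(289 + (-20)²)/2 = 3/2 + √(289 + 400)/2 = 3/2 + √689/2)
f(-214, 259) - 39*(241 - 53) = (3/2 + √689/2) - 39*(241 - 53) = (3/2 + √689/2) - 39*188 = (3/2 + √689/2) - 1*7332 = (3/2 + √689/2) - 7332 = -14661/2 + √689/2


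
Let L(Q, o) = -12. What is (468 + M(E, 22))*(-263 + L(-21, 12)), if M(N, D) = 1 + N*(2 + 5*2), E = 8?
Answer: -155375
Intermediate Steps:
M(N, D) = 1 + 12*N (M(N, D) = 1 + N*(2 + 10) = 1 + N*12 = 1 + 12*N)
(468 + M(E, 22))*(-263 + L(-21, 12)) = (468 + (1 + 12*8))*(-263 - 12) = (468 + (1 + 96))*(-275) = (468 + 97)*(-275) = 565*(-275) = -155375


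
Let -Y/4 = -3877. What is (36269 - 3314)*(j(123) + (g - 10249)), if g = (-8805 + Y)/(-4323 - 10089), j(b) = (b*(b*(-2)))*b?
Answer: -590832022503515/4804 ≈ -1.2299e+11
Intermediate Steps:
Y = 15508 (Y = -4*(-3877) = 15508)
j(b) = -2*b³ (j(b) = (b*(-2*b))*b = (-2*b²)*b = -2*b³)
g = -6703/14412 (g = (-8805 + 15508)/(-4323 - 10089) = 6703/(-14412) = 6703*(-1/14412) = -6703/14412 ≈ -0.46510)
(36269 - 3314)*(j(123) + (g - 10249)) = (36269 - 3314)*(-2*123³ + (-6703/14412 - 10249)) = 32955*(-2*1860867 - 147715291/14412) = 32955*(-3721734 - 147715291/14412) = 32955*(-53785345699/14412) = -590832022503515/4804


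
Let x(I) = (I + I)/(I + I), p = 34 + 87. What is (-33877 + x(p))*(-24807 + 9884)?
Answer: 505531548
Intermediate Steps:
p = 121
x(I) = 1 (x(I) = (2*I)/((2*I)) = (2*I)*(1/(2*I)) = 1)
(-33877 + x(p))*(-24807 + 9884) = (-33877 + 1)*(-24807 + 9884) = -33876*(-14923) = 505531548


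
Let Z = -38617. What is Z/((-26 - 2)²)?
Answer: -38617/784 ≈ -49.256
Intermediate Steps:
Z/((-26 - 2)²) = -38617/(-26 - 2)² = -38617/((-28)²) = -38617/784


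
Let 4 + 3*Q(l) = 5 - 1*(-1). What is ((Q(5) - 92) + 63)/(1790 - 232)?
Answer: -85/4674 ≈ -0.018186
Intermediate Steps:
Q(l) = ⅔ (Q(l) = -4/3 + (5 - 1*(-1))/3 = -4/3 + (5 + 1)/3 = -4/3 + (⅓)*6 = -4/3 + 2 = ⅔)
((Q(5) - 92) + 63)/(1790 - 232) = ((⅔ - 92) + 63)/(1790 - 232) = (-274/3 + 63)/1558 = (1/1558)*(-85/3) = -85/4674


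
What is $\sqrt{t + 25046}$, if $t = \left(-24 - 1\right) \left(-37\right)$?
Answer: $\sqrt{25971} \approx 161.16$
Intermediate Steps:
$t = 925$ ($t = \left(-25\right) \left(-37\right) = 925$)
$\sqrt{t + 25046} = \sqrt{925 + 25046} = \sqrt{25971}$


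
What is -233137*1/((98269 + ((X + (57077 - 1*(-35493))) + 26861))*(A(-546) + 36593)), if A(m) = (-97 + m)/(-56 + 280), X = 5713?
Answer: -52222688/1831135173057 ≈ -2.8519e-5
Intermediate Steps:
A(m) = -97/224 + m/224 (A(m) = (-97 + m)/224 = (-97 + m)*(1/224) = -97/224 + m/224)
-233137*1/((98269 + ((X + (57077 - 1*(-35493))) + 26861))*(A(-546) + 36593)) = -233137*1/((98269 + ((5713 + (57077 - 1*(-35493))) + 26861))*((-97/224 + (1/224)*(-546)) + 36593)) = -233137*1/((98269 + ((5713 + (57077 + 35493)) + 26861))*((-97/224 - 39/16) + 36593)) = -233137*1/((98269 + ((5713 + 92570) + 26861))*(-643/224 + 36593)) = -233137*224/(8196189*(98269 + (98283 + 26861))) = -233137*224/(8196189*(98269 + 125144)) = -233137/((8196189/224)*223413) = -233137/1831135173057/224 = -233137*224/1831135173057 = -52222688/1831135173057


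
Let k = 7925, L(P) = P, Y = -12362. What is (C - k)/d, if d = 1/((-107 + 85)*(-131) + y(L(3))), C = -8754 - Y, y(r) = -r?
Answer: -12428643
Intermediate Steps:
C = 3608 (C = -8754 - 1*(-12362) = -8754 + 12362 = 3608)
d = 1/2879 (d = 1/((-107 + 85)*(-131) - 1*3) = 1/(-22*(-131) - 3) = 1/(2882 - 3) = 1/2879 ≈ 0.00034734)
(C - k)/d = (3608 - 1*7925)/(1/2879) = (3608 - 7925)*2879 = -4317*2879 = -12428643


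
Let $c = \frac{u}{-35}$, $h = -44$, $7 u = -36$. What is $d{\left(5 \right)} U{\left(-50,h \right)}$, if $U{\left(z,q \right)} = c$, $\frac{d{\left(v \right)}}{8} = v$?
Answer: $\frac{288}{49} \approx 5.8775$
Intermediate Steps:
$u = - \frac{36}{7}$ ($u = \frac{1}{7} \left(-36\right) = - \frac{36}{7} \approx -5.1429$)
$d{\left(v \right)} = 8 v$
$c = \frac{36}{245}$ ($c = - \frac{36}{7 \left(-35\right)} = \left(- \frac{36}{7}\right) \left(- \frac{1}{35}\right) = \frac{36}{245} \approx 0.14694$)
$U{\left(z,q \right)} = \frac{36}{245}$
$d{\left(5 \right)} U{\left(-50,h \right)} = 8 \cdot 5 \cdot \frac{36}{245} = 40 \cdot \frac{36}{245} = \frac{288}{49}$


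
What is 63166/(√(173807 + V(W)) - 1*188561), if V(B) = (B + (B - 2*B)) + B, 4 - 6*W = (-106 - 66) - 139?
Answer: -23821288252/71110153723 - 63166*√695438/71110153723 ≈ -0.33573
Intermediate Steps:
W = 105/2 (W = ⅔ - ((-106 - 66) - 139)/6 = ⅔ - (-172 - 139)/6 = ⅔ - ⅙*(-311) = ⅔ + 311/6 = 105/2 ≈ 52.500)
V(B) = B (V(B) = (B - B) + B = 0 + B = B)
63166/(√(173807 + V(W)) - 1*188561) = 63166/(√(173807 + 105/2) - 1*188561) = 63166/(√(347719/2) - 188561) = 63166/(√695438/2 - 188561) = 63166/(-188561 + √695438/2)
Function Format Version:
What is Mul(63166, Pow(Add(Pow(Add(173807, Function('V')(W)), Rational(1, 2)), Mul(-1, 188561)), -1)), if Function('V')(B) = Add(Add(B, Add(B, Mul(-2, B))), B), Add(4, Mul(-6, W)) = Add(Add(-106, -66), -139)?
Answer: Add(Rational(-23821288252, 71110153723), Mul(Rational(-63166, 71110153723), Pow(695438, Rational(1, 2)))) ≈ -0.33573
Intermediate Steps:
W = Rational(105, 2) (W = Add(Rational(2, 3), Mul(Rational(-1, 6), Add(Add(-106, -66), -139))) = Add(Rational(2, 3), Mul(Rational(-1, 6), Add(-172, -139))) = Add(Rational(2, 3), Mul(Rational(-1, 6), -311)) = Add(Rational(2, 3), Rational(311, 6)) = Rational(105, 2) ≈ 52.500)
Function('V')(B) = B (Function('V')(B) = Add(Add(B, Mul(-1, B)), B) = Add(0, B) = B)
Mul(63166, Pow(Add(Pow(Add(173807, Function('V')(W)), Rational(1, 2)), Mul(-1, 188561)), -1)) = Mul(63166, Pow(Add(Pow(Add(173807, Rational(105, 2)), Rational(1, 2)), Mul(-1, 188561)), -1)) = Mul(63166, Pow(Add(Pow(Rational(347719, 2), Rational(1, 2)), -188561), -1)) = Mul(63166, Pow(Add(Mul(Rational(1, 2), Pow(695438, Rational(1, 2))), -188561), -1)) = Mul(63166, Pow(Add(-188561, Mul(Rational(1, 2), Pow(695438, Rational(1, 2)))), -1))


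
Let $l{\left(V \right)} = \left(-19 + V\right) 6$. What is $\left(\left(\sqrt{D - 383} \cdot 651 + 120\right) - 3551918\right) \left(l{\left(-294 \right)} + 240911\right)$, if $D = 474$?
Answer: $-848996931334 + 155610483 \sqrt{91} \approx -8.4751 \cdot 10^{11}$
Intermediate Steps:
$l{\left(V \right)} = -114 + 6 V$
$\left(\left(\sqrt{D - 383} \cdot 651 + 120\right) - 3551918\right) \left(l{\left(-294 \right)} + 240911\right) = \left(\left(\sqrt{474 - 383} \cdot 651 + 120\right) - 3551918\right) \left(\left(-114 + 6 \left(-294\right)\right) + 240911\right) = \left(\left(\sqrt{91} \cdot 651 + 120\right) - 3551918\right) \left(\left(-114 - 1764\right) + 240911\right) = \left(\left(651 \sqrt{91} + 120\right) - 3551918\right) \left(-1878 + 240911\right) = \left(\left(120 + 651 \sqrt{91}\right) - 3551918\right) 239033 = \left(-3551798 + 651 \sqrt{91}\right) 239033 = -848996931334 + 155610483 \sqrt{91}$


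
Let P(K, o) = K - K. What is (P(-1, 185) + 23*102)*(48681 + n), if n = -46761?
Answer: 4504320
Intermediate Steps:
P(K, o) = 0
(P(-1, 185) + 23*102)*(48681 + n) = (0 + 23*102)*(48681 - 46761) = (0 + 2346)*1920 = 2346*1920 = 4504320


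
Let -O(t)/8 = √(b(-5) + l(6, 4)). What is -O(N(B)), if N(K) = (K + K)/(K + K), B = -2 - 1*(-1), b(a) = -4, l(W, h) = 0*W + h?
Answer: 0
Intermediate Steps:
l(W, h) = h (l(W, h) = 0 + h = h)
B = -1 (B = -2 + 1 = -1)
N(K) = 1 (N(K) = (2*K)/((2*K)) = (2*K)*(1/(2*K)) = 1)
O(t) = 0 (O(t) = -8*√(-4 + 4) = -8*√0 = -8*0 = 0)
-O(N(B)) = -1*0 = 0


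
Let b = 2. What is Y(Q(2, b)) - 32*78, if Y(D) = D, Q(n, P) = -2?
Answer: -2498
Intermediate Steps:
Y(Q(2, b)) - 32*78 = -2 - 32*78 = -2 - 2496 = -2498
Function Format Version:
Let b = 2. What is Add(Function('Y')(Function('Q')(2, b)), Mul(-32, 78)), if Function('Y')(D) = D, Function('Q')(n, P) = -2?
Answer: -2498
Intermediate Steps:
Add(Function('Y')(Function('Q')(2, b)), Mul(-32, 78)) = Add(-2, Mul(-32, 78)) = Add(-2, -2496) = -2498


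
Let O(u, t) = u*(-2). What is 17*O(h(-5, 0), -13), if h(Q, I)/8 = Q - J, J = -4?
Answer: 272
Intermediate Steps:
h(Q, I) = 32 + 8*Q (h(Q, I) = 8*(Q - 1*(-4)) = 8*(Q + 4) = 8*(4 + Q) = 32 + 8*Q)
O(u, t) = -2*u
17*O(h(-5, 0), -13) = 17*(-2*(32 + 8*(-5))) = 17*(-2*(32 - 40)) = 17*(-2*(-8)) = 17*16 = 272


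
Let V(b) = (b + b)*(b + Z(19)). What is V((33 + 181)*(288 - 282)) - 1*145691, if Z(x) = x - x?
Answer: 3151621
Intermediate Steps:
Z(x) = 0
V(b) = 2*b² (V(b) = (b + b)*(b + 0) = (2*b)*b = 2*b²)
V((33 + 181)*(288 - 282)) - 1*145691 = 2*((33 + 181)*(288 - 282))² - 1*145691 = 2*(214*6)² - 145691 = 2*1284² - 145691 = 2*1648656 - 145691 = 3297312 - 145691 = 3151621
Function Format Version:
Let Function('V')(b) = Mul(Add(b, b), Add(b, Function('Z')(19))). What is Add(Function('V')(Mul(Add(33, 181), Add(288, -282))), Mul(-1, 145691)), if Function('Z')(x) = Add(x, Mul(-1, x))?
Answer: 3151621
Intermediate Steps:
Function('Z')(x) = 0
Function('V')(b) = Mul(2, Pow(b, 2)) (Function('V')(b) = Mul(Add(b, b), Add(b, 0)) = Mul(Mul(2, b), b) = Mul(2, Pow(b, 2)))
Add(Function('V')(Mul(Add(33, 181), Add(288, -282))), Mul(-1, 145691)) = Add(Mul(2, Pow(Mul(Add(33, 181), Add(288, -282)), 2)), Mul(-1, 145691)) = Add(Mul(2, Pow(Mul(214, 6), 2)), -145691) = Add(Mul(2, Pow(1284, 2)), -145691) = Add(Mul(2, 1648656), -145691) = Add(3297312, -145691) = 3151621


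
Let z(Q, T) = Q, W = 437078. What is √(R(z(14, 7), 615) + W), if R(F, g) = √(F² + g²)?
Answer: √(437078 + √378421) ≈ 661.58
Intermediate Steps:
√(R(z(14, 7), 615) + W) = √(√(14² + 615²) + 437078) = √(√(196 + 378225) + 437078) = √(√378421 + 437078) = √(437078 + √378421)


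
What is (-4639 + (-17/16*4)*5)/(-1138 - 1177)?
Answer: 18641/9260 ≈ 2.0131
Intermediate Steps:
(-4639 + (-17/16*4)*5)/(-1138 - 1177) = (-4639 + (-17*1/16*4)*5)/(-2315) = (-4639 - 17/16*4*5)*(-1/2315) = (-4639 - 17/4*5)*(-1/2315) = (-4639 - 85/4)*(-1/2315) = -18641/4*(-1/2315) = 18641/9260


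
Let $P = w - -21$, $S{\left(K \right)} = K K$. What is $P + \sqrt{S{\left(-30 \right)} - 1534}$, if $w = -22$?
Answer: $-1 + i \sqrt{634} \approx -1.0 + 25.179 i$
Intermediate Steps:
$S{\left(K \right)} = K^{2}$
$P = -1$ ($P = -22 - -21 = -22 + 21 = -1$)
$P + \sqrt{S{\left(-30 \right)} - 1534} = -1 + \sqrt{\left(-30\right)^{2} - 1534} = -1 + \sqrt{900 - 1534} = -1 + \sqrt{-634} = -1 + i \sqrt{634}$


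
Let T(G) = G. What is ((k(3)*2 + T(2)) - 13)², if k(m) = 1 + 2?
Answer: 25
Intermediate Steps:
k(m) = 3
((k(3)*2 + T(2)) - 13)² = ((3*2 + 2) - 13)² = ((6 + 2) - 13)² = (8 - 13)² = (-5)² = 25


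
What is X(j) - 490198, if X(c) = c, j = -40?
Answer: -490238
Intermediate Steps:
X(j) - 490198 = -40 - 490198 = -490238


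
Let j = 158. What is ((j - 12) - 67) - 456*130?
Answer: -59201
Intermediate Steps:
((j - 12) - 67) - 456*130 = ((158 - 12) - 67) - 456*130 = (146 - 67) - 59280 = 79 - 59280 = -59201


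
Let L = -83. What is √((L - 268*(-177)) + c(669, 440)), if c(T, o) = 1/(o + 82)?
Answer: √1433659486/174 ≈ 217.61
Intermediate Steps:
c(T, o) = 1/(82 + o)
√((L - 268*(-177)) + c(669, 440)) = √((-83 - 268*(-177)) + 1/(82 + 440)) = √((-83 + 47436) + 1/522) = √(47353 + 1/522) = √(24718267/522) = √1433659486/174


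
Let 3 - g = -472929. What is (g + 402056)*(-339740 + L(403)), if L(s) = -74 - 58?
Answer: -297383921536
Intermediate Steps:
L(s) = -132
g = 472932 (g = 3 - 1*(-472929) = 3 + 472929 = 472932)
(g + 402056)*(-339740 + L(403)) = (472932 + 402056)*(-339740 - 132) = 874988*(-339872) = -297383921536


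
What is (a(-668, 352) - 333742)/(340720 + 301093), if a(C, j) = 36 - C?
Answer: -333038/641813 ≈ -0.51890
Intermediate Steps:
(a(-668, 352) - 333742)/(340720 + 301093) = ((36 - 1*(-668)) - 333742)/(340720 + 301093) = ((36 + 668) - 333742)/641813 = (704 - 333742)*(1/641813) = -333038*1/641813 = -333038/641813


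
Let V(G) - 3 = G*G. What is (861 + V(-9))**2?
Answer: 893025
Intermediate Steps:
V(G) = 3 + G**2 (V(G) = 3 + G*G = 3 + G**2)
(861 + V(-9))**2 = (861 + (3 + (-9)**2))**2 = (861 + (3 + 81))**2 = (861 + 84)**2 = 945**2 = 893025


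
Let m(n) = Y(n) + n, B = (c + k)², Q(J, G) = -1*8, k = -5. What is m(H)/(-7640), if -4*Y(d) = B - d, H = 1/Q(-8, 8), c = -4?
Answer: 653/244480 ≈ 0.0026710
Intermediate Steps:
Q(J, G) = -8
H = -⅛ (H = 1/(-8) = -⅛ ≈ -0.12500)
B = 81 (B = (-4 - 5)² = (-9)² = 81)
Y(d) = -81/4 + d/4 (Y(d) = -(81 - d)/4 = -81/4 + d/4)
m(n) = -81/4 + 5*n/4 (m(n) = (-81/4 + n/4) + n = -81/4 + 5*n/4)
m(H)/(-7640) = (-81/4 + (5/4)*(-⅛))/(-7640) = (-81/4 - 5/32)*(-1/7640) = -653/32*(-1/7640) = 653/244480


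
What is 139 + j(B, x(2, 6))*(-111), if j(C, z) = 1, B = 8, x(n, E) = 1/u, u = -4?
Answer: 28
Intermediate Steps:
x(n, E) = -1/4 (x(n, E) = 1/(-4) = -1/4)
139 + j(B, x(2, 6))*(-111) = 139 + 1*(-111) = 139 - 111 = 28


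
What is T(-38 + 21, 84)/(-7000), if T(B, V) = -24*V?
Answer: 36/125 ≈ 0.28800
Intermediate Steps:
T(-38 + 21, 84)/(-7000) = -24*84/(-7000) = -2016*(-1/7000) = 36/125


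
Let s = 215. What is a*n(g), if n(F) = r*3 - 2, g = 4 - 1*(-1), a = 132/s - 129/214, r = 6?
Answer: 4104/23005 ≈ 0.17840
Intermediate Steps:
a = 513/46010 (a = 132/215 - 129/214 = 513/46010 ≈ 0.011150)
g = 5 (g = 4 + 1 = 5)
n(F) = 16 (n(F) = 6*3 - 2 = 18 - 2 = 16)
a*n(g) = (513/46010)*16 = 4104/23005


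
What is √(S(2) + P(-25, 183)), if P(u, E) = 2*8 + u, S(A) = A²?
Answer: I*√5 ≈ 2.2361*I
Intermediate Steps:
P(u, E) = 16 + u
√(S(2) + P(-25, 183)) = √(2² + (16 - 25)) = √(4 - 9) = √(-5) = I*√5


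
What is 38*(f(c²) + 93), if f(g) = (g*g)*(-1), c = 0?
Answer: 3534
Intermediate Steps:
f(g) = -g² (f(g) = g²*(-1) = -g²)
38*(f(c²) + 93) = 38*(-(0²)² + 93) = 38*(-1*0² + 93) = 38*(-1*0 + 93) = 38*(0 + 93) = 38*93 = 3534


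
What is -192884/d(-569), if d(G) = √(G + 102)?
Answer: 192884*I*√467/467 ≈ 8925.6*I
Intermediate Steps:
d(G) = √(102 + G)
-192884/d(-569) = -192884/√(102 - 569) = -192884*(-I*√467/467) = -(-192884)*I*√467/467 = 192884*I*√467/467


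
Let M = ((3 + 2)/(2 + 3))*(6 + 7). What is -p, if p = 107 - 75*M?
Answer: 868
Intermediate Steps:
M = 13 (M = (5/5)*13 = (5*(⅕))*13 = 1*13 = 13)
p = -868 (p = 107 - 75*13 = 107 - 975 = -868)
-p = -1*(-868) = 868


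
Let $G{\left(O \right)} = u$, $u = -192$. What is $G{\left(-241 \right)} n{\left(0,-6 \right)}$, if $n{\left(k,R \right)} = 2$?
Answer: $-384$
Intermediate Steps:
$G{\left(O \right)} = -192$
$G{\left(-241 \right)} n{\left(0,-6 \right)} = \left(-192\right) 2 = -384$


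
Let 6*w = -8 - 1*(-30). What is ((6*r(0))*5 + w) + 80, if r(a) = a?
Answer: 251/3 ≈ 83.667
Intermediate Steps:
w = 11/3 (w = (-8 - 1*(-30))/6 = (-8 + 30)/6 = (⅙)*22 = 11/3 ≈ 3.6667)
((6*r(0))*5 + w) + 80 = ((6*0)*5 + 11/3) + 80 = (0*5 + 11/3) + 80 = (0 + 11/3) + 80 = 11/3 + 80 = 251/3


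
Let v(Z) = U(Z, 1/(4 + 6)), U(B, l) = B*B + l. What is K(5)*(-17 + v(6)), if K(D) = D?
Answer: 191/2 ≈ 95.500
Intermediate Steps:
U(B, l) = l + B² (U(B, l) = B² + l = l + B²)
v(Z) = ⅒ + Z² (v(Z) = 1/(4 + 6) + Z² = 1/10 + Z² = ⅒ + Z²)
K(5)*(-17 + v(6)) = 5*(-17 + (⅒ + 6²)) = 5*(-17 + (⅒ + 36)) = 5*(-17 + 361/10) = 5*(191/10) = 191/2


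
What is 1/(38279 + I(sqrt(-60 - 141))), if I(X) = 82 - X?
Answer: 12787/490522174 + I*sqrt(201)/1471566522 ≈ 2.6068e-5 + 9.6342e-9*I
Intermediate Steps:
1/(38279 + I(sqrt(-60 - 141))) = 1/(38279 + (82 - sqrt(-60 - 141))) = 1/(38279 + (82 - sqrt(-201))) = 1/(38279 + (82 - I*sqrt(201))) = 1/(38361 - I*sqrt(201))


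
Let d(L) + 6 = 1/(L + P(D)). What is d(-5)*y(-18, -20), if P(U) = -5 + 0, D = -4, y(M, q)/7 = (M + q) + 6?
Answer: 6832/5 ≈ 1366.4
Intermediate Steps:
y(M, q) = 42 + 7*M + 7*q (y(M, q) = 7*((M + q) + 6) = 7*(6 + M + q) = 42 + 7*M + 7*q)
P(U) = -5
d(L) = -6 + 1/(-5 + L) (d(L) = -6 + 1/(L - 5) = -6 + 1/(-5 + L))
d(-5)*y(-18, -20) = ((31 - 6*(-5))/(-5 - 5))*(42 + 7*(-18) + 7*(-20)) = ((31 + 30)/(-10))*(42 - 126 - 140) = -⅒*61*(-224) = -61/10*(-224) = 6832/5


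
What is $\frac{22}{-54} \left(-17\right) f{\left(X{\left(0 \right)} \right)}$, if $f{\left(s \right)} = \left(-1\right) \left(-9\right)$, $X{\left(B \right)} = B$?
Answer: $\frac{187}{3} \approx 62.333$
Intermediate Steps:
$f{\left(s \right)} = 9$
$\frac{22}{-54} \left(-17\right) f{\left(X{\left(0 \right)} \right)} = \frac{22}{-54} \left(-17\right) 9 = 22 \left(- \frac{1}{54}\right) \left(-17\right) 9 = \left(- \frac{11}{27}\right) \left(-17\right) 9 = \frac{187}{27} \cdot 9 = \frac{187}{3}$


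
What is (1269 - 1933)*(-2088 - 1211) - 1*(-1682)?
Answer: 2192218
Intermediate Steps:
(1269 - 1933)*(-2088 - 1211) - 1*(-1682) = -664*(-3299) + 1682 = 2190536 + 1682 = 2192218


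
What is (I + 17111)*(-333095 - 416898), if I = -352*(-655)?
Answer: -185751516303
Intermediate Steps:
I = 230560
(I + 17111)*(-333095 - 416898) = (230560 + 17111)*(-333095 - 416898) = 247671*(-749993) = -185751516303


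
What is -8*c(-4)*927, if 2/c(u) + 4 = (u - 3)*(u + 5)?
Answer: 14832/11 ≈ 1348.4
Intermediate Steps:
c(u) = 2/(-4 + (-3 + u)*(5 + u)) (c(u) = 2/(-4 + (u - 3)*(u + 5)) = 2/(-4 + (-3 + u)*(5 + u)))
-8*c(-4)*927 = -16/(-19 + (-4)² + 2*(-4))*927 = -16/(-19 + 16 - 8)*927 = -16/(-11)*927 = -16*(-1)/11*927 = -8*(-2/11)*927 = (16/11)*927 = 14832/11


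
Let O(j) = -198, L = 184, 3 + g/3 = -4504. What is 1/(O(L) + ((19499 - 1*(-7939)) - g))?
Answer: 1/40761 ≈ 2.4533e-5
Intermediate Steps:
g = -13521 (g = -9 + 3*(-4504) = -9 - 13512 = -13521)
1/(O(L) + ((19499 - 1*(-7939)) - g)) = 1/(-198 + ((19499 - 1*(-7939)) - 1*(-13521))) = 1/(-198 + ((19499 + 7939) + 13521)) = 1/(-198 + (27438 + 13521)) = 1/(-198 + 40959) = 1/40761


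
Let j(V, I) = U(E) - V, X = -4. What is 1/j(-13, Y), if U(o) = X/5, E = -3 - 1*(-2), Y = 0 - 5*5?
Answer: 5/61 ≈ 0.081967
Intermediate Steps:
Y = -25 (Y = 0 - 25 = -25)
E = -1 (E = -3 + 2 = -1)
U(o) = -⅘ (U(o) = -4/5 = -4*⅕ = -⅘)
j(V, I) = -⅘ - V
1/j(-13, Y) = 1/(-⅘ - 1*(-13)) = 1/(-⅘ + 13) = 1/(61/5) = 5/61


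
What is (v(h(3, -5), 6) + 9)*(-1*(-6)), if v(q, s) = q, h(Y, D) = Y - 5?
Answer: 42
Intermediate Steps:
h(Y, D) = -5 + Y
(v(h(3, -5), 6) + 9)*(-1*(-6)) = ((-5 + 3) + 9)*(-1*(-6)) = (-2 + 9)*6 = 7*6 = 42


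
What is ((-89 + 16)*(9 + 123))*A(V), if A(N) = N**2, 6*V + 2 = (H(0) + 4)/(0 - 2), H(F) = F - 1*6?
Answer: -803/3 ≈ -267.67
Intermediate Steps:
H(F) = -6 + F (H(F) = F - 6 = -6 + F)
V = -1/6 (V = -1/3 + (((-6 + 0) + 4)/(0 - 2))/6 = -1/3 + ((-6 + 4)/(-2))/6 = -1/3 + (-2*(-1/2))/6 = -1/3 + (1/6)*1 = -1/3 + 1/6 = -1/6 ≈ -0.16667)
((-89 + 16)*(9 + 123))*A(V) = ((-89 + 16)*(9 + 123))*(-1/6)**2 = -73*132*(1/36) = -9636*1/36 = -803/3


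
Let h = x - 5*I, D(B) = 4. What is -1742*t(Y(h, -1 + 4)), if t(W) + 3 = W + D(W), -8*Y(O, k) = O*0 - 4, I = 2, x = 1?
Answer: -2613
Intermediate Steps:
h = -9 (h = 1 - 5*2 = 1 - 10 = -9)
Y(O, k) = 1/2 (Y(O, k) = -(O*0 - 4)/8 = -(0 - 4)/8 = -1/8*(-4) = 1/2)
t(W) = 1 + W (t(W) = -3 + (W + 4) = -3 + (4 + W) = 1 + W)
-1742*t(Y(h, -1 + 4)) = -1742*(1 + 1/2) = -1742*3/2 = -2613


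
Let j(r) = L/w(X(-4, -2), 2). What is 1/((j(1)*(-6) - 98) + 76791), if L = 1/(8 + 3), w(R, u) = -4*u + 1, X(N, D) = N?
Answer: 77/5905367 ≈ 1.3039e-5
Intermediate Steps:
w(R, u) = 1 - 4*u
L = 1/11 ≈ 0.090909
j(r) = -1/77 (j(r) = 1/(11*(1 - 4*2)) = 1/(11*(1 - 8)) = (1/11)/(-7) = (1/11)*(-⅐) = -1/77)
1/((j(1)*(-6) - 98) + 76791) = 1/((-1/77*(-6) - 98) + 76791) = 1/((6/77 - 98) + 76791) = 1/(-7540/77 + 76791) = 1/(5905367/77) = 77/5905367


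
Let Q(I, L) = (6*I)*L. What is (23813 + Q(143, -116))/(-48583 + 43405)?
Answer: 75715/5178 ≈ 14.622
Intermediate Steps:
Q(I, L) = 6*I*L
(23813 + Q(143, -116))/(-48583 + 43405) = (23813 + 6*143*(-116))/(-48583 + 43405) = (23813 - 99528)/(-5178) = -75715*(-1/5178) = 75715/5178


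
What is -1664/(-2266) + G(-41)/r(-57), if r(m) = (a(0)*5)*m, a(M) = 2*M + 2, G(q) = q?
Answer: 520693/645810 ≈ 0.80626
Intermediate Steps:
a(M) = 2 + 2*M
r(m) = 10*m (r(m) = ((2 + 2*0)*5)*m = ((2 + 0)*5)*m = (2*5)*m = 10*m)
-1664/(-2266) + G(-41)/r(-57) = -1664/(-2266) - 41/(10*(-57)) = -1664*(-1/2266) - 41/(-570) = 832/1133 - 41*(-1/570) = 832/1133 + 41/570 = 520693/645810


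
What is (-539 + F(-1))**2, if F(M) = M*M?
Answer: 289444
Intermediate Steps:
F(M) = M**2
(-539 + F(-1))**2 = (-539 + (-1)**2)**2 = (-539 + 1)**2 = (-538)**2 = 289444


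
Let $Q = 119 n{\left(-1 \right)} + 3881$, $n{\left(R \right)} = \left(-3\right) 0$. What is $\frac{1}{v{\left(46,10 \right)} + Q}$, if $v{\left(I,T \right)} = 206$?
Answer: $\frac{1}{4087} \approx 0.00024468$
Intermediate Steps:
$n{\left(R \right)} = 0$
$Q = 3881$ ($Q = 119 \cdot 0 + 3881 = 0 + 3881 = 3881$)
$\frac{1}{v{\left(46,10 \right)} + Q} = \frac{1}{206 + 3881} = \frac{1}{4087}$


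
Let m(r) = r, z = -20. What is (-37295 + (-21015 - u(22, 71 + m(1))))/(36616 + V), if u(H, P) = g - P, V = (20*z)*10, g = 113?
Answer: -58351/32616 ≈ -1.7890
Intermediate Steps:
V = -4000 (V = (20*(-20))*10 = -400*10 = -4000)
u(H, P) = 113 - P
(-37295 + (-21015 - u(22, 71 + m(1))))/(36616 + V) = (-37295 + (-21015 - (113 - (71 + 1))))/(36616 - 4000) = (-37295 + (-21015 - (113 - 1*72)))/32616 = (-37295 + (-21015 - (113 - 72)))*(1/32616) = (-37295 + (-21015 - 1*41))*(1/32616) = (-37295 + (-21015 - 41))*(1/32616) = (-37295 - 21056)*(1/32616) = -58351*1/32616 = -58351/32616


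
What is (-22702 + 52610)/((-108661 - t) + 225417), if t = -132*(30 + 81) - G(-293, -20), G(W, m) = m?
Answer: 7477/32847 ≈ 0.22763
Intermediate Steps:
t = -14632 (t = -132*(30 + 81) - 1*(-20) = -132*111 + 20 = -14652 + 20 = -14632)
(-22702 + 52610)/((-108661 - t) + 225417) = (-22702 + 52610)/((-108661 - 1*(-14632)) + 225417) = 29908/((-108661 + 14632) + 225417) = 29908/(-94029 + 225417) = 29908/131388 = 29908*(1/131388) = 7477/32847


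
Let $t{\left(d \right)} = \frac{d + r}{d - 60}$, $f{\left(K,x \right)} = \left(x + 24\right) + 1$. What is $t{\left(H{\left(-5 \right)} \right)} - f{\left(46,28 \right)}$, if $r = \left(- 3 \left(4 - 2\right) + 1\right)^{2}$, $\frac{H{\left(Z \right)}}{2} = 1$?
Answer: $- \frac{3101}{58} \approx -53.466$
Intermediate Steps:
$H{\left(Z \right)} = 2$ ($H{\left(Z \right)} = 2 \cdot 1 = 2$)
$r = 25$ ($r = \left(\left(-3\right) 2 + 1\right)^{2} = \left(-6 + 1\right)^{2} = \left(-5\right)^{2} = 25$)
$f{\left(K,x \right)} = 25 + x$ ($f{\left(K,x \right)} = \left(24 + x\right) + 1 = 25 + x$)
$t{\left(d \right)} = \frac{25 + d}{-60 + d}$ ($t{\left(d \right)} = \frac{d + 25}{d - 60} = \frac{25 + d}{-60 + d}$)
$t{\left(H{\left(-5 \right)} \right)} - f{\left(46,28 \right)} = \frac{25 + 2}{-60 + 2} - \left(25 + 28\right) = \frac{1}{-58} \cdot 27 - 53 = \left(- \frac{1}{58}\right) 27 - 53 = - \frac{27}{58} - 53 = - \frac{3101}{58}$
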